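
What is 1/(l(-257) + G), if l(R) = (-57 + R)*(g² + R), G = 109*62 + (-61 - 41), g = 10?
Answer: 1/55954 ≈ 1.7872e-5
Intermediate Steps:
G = 6656 (G = 6758 - 102 = 6656)
l(R) = (-57 + R)*(100 + R) (l(R) = (-57 + R)*(10² + R) = (-57 + R)*(100 + R))
1/(l(-257) + G) = 1/((-5700 + (-257)² + 43*(-257)) + 6656) = 1/((-5700 + 66049 - 11051) + 6656) = 1/(49298 + 6656) = 1/55954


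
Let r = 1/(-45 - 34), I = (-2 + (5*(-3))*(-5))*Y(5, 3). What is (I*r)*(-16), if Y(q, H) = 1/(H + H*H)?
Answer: 292/237 ≈ 1.2321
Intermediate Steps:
Y(q, H) = 1/(H + H**2)
I = 73/12 (I = (-2 + (5*(-3))*(-5))*(1/(3*(1 + 3))) = (-2 - 15*(-5))*((1/3)/4) = (-2 + 75)*((1/3)*(1/4)) = 73*(1/12) = 73/12 ≈ 6.0833)
r = -1/79 (r = 1/(-79) = -1/79 ≈ -0.012658)
(I*r)*(-16) = ((73/12)*(-1/79))*(-16) = -73/948*(-16) = 292/237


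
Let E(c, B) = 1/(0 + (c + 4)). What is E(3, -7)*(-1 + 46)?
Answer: 45/7 ≈ 6.4286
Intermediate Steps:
E(c, B) = 1/(4 + c) (E(c, B) = 1/(0 + (4 + c)) = 1/(4 + c))
E(3, -7)*(-1 + 46) = (-1 + 46)/(4 + 3) = 45/7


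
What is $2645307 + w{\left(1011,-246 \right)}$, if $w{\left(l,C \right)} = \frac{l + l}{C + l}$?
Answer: $\frac{674553959}{255} \approx 2.6453 \cdot 10^{6}$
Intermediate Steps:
$w{\left(l,C \right)} = \frac{2 l}{C + l}$
$2645307 + w{\left(1011,-246 \right)} = 2645307 + 2 \cdot 1011 \frac{1}{-246 + 1011} = 2645307 + 2 \cdot 1011 \cdot \frac{1}{765} = 2645307 + \frac{674}{255} = \frac{674553959}{255}$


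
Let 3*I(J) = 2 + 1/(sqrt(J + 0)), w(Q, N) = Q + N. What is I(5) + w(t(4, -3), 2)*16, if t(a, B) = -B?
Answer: 242/3 + sqrt(5)/15 ≈ 80.816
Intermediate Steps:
w(Q, N) = N + Q
I(J) = 2/3 + 1/(3*sqrt(J)) (I(J) = (2 + 1/(sqrt(J + 0)))/3 = (2 + 1/(sqrt(J)))/3 = (2 + 1/sqrt(J))/3 = 2/3 + 1/(3*sqrt(J)))
I(5) + w(t(4, -3), 2)*16 = (2/3 + 1/(3*sqrt(5))) + (2 - 1*(-3))*16 = (2/3 + (sqrt(5)/5)/3) + (2 + 3)*16 = (2/3 + sqrt(5)/15) + 5*16 = (2/3 + sqrt(5)/15) + 80 = 242/3 + sqrt(5)/15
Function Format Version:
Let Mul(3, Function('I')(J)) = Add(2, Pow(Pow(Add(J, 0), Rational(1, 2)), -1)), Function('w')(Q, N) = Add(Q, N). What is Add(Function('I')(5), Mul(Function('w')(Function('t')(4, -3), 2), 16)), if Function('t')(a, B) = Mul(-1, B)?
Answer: Add(Rational(242, 3), Mul(Rational(1, 15), Pow(5, Rational(1, 2)))) ≈ 80.816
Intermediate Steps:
Function('w')(Q, N) = Add(N, Q)
Function('I')(J) = Add(Rational(2, 3), Mul(Rational(1, 3), Pow(J, Rational(-1, 2)))) (Function('I')(J) = Mul(Rational(1, 3), Add(2, Pow(Pow(Add(J, 0), Rational(1, 2)), -1))) = Mul(Rational(1, 3), Add(2, Pow(Pow(J, Rational(1, 2)), -1))) = Mul(Rational(1, 3), Add(2, Pow(J, Rational(-1, 2)))) = Add(Rational(2, 3), Mul(Rational(1, 3), Pow(J, Rational(-1, 2)))))
Add(Function('I')(5), Mul(Function('w')(Function('t')(4, -3), 2), 16)) = Add(Add(Rational(2, 3), Mul(Rational(1, 3), Pow(5, Rational(-1, 2)))), Mul(Add(2, Mul(-1, -3)), 16)) = Add(Add(Rational(2, 3), Mul(Rational(1, 3), Mul(Rational(1, 5), Pow(5, Rational(1, 2))))), Mul(Add(2, 3), 16)) = Add(Add(Rational(2, 3), Mul(Rational(1, 15), Pow(5, Rational(1, 2)))), Mul(5, 16)) = Add(Add(Rational(2, 3), Mul(Rational(1, 15), Pow(5, Rational(1, 2)))), 80) = Add(Rational(242, 3), Mul(Rational(1, 15), Pow(5, Rational(1, 2))))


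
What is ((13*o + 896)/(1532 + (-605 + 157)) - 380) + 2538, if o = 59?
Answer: 2340935/1084 ≈ 2159.5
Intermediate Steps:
((13*o + 896)/(1532 + (-605 + 157)) - 380) + 2538 = ((13*59 + 896)/(1532 + (-605 + 157)) - 380) + 2538 = ((767 + 896)/(1532 - 448) - 380) + 2538 = (1663/1084 - 380) + 2538 = -410257/1084 + 2538 = 2340935/1084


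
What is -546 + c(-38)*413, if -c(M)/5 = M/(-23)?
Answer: -91028/23 ≈ -3957.7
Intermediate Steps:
c(M) = 5*M/23 (c(M) = -5*M/(-23) = -5*M*(-1)/23 = -(-5)*M/23 = 5*M/23)
-546 + c(-38)*413 = -546 + ((5/23)*(-38))*413 = -546 - 190/23*413 = -546 - 78470/23 = -91028/23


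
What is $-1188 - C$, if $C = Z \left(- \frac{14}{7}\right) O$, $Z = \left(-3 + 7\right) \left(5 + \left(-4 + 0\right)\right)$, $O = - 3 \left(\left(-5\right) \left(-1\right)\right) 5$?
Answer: $-1788$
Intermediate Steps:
$O = -75$ ($O = \left(-3\right) 5 \cdot 5 = \left(-15\right) 5 = -75$)
$Z = 4$ ($Z = 4 \left(5 - 4\right) = 4 \cdot 1 = 4$)
$C = 600$ ($C = 4 \left(- \frac{14}{7}\right) \left(-75\right) = 4 \left(\left(-14\right) \frac{1}{7}\right) \left(-75\right) = 4 \left(-2\right) \left(-75\right) = \left(-8\right) \left(-75\right) = 600$)
$-1188 - C = -1188 - 600 = -1788$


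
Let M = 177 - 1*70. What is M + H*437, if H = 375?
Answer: 163982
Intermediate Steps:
M = 107 (M = 177 - 70 = 107)
M + H*437 = 107 + 375*437 = 107 + 163875 = 163982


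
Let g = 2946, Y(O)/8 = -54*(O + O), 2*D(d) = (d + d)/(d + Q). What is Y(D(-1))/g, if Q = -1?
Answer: -72/491 ≈ -0.14664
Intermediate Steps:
D(d) = d/(-1 + d) (D(d) = ((d + d)/(d - 1))/2 = ((2*d)/(-1 + d))/2 = (2*d/(-1 + d))/2 = d/(-1 + d))
Y(O) = -864*O (Y(O) = 8*(-54*(O + O)) = 8*(-108*O) = -864*O)
Y(D(-1))/g = -(-864)/(-1 - 1)/2946 = -(-864)/(-2)*(1/2946) = -(-864)*(-1)/2*(1/2946) = -864*1/2*(1/2946) = -432*1/2946 = -72/491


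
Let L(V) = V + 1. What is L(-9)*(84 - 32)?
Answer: -416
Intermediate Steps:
L(V) = 1 + V
L(-9)*(84 - 32) = (1 - 9)*(84 - 32) = -8*52 = -416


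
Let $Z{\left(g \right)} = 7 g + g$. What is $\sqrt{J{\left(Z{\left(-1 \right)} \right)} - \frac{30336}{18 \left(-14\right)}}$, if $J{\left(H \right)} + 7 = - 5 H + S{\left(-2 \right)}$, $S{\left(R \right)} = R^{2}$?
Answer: $\frac{\sqrt{69405}}{21} \approx 12.545$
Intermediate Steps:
$Z{\left(g \right)} = 8 g$
$J{\left(H \right)} = -3 - 5 H$ ($J{\left(H \right)} = -7 - \left(-4 + 5 H\right) = -3 - 5 H$)
$\sqrt{J{\left(Z{\left(-1 \right)} \right)} - \frac{30336}{18 \left(-14\right)}} = \sqrt{\left(-3 - 5 \cdot 8 \left(-1\right)\right) - \frac{30336}{18 \left(-14\right)}} = \sqrt{\left(-3 - -40\right) - \frac{30336}{-252}} = \sqrt{\left(-3 + 40\right) - - \frac{2528}{21}} = \sqrt{37 + \frac{2528}{21}} = \sqrt{\frac{3305}{21}} = \frac{\sqrt{69405}}{21}$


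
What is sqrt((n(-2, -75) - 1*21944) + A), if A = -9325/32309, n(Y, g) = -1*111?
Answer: 8*I*sqrt(359732606170)/32309 ≈ 148.51*I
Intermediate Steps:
n(Y, g) = -111
A = -9325/32309 (A = -9325*1/32309 = -9325/32309 ≈ -0.28862)
sqrt((n(-2, -75) - 1*21944) + A) = sqrt((-111 - 1*21944) - 9325/32309) = sqrt((-111 - 21944) - 9325/32309) = sqrt(-22055 - 9325/32309) = sqrt(-712584320/32309) = 8*I*sqrt(359732606170)/32309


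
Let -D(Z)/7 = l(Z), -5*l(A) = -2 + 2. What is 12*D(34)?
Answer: 0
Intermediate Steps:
l(A) = 0 (l(A) = -(-2 + 2)/5 = -1/5*0 = 0)
D(Z) = 0 (D(Z) = -7*0 = 0)
12*D(34) = 12*0 = 0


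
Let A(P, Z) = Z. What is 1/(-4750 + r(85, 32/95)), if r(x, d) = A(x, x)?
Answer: -1/4665 ≈ -0.00021436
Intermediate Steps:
r(x, d) = x
1/(-4750 + r(85, 32/95)) = 1/(-4750 + 85) = 1/(-4665) = -1/4665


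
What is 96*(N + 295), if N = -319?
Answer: -2304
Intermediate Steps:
96*(N + 295) = 96*(-319 + 295) = 96*(-24) = -2304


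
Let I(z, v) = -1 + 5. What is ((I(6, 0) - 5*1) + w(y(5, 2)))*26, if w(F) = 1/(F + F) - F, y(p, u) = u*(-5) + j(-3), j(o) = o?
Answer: 311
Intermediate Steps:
I(z, v) = 4
y(p, u) = -3 - 5*u (y(p, u) = u*(-5) - 3 = -5*u - 3 = -3 - 5*u)
w(F) = 1/(2*F) - F
((I(6, 0) - 5*1) + w(y(5, 2)))*26 = ((4 - 5*1) + (1/(2*(-3 - 5*2)) - (-3 - 5*2)))*26 = ((4 - 5) + (1/(2*(-3 - 10)) - (-3 - 10)))*26 = (-1 + ((1/2)/(-13) - 1*(-13)))*26 = (-1 + ((1/2)*(-1/13) + 13))*26 = (-1 + (-1/26 + 13))*26 = (-1 + 337/26)*26 = (311/26)*26 = 311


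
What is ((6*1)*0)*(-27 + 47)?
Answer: 0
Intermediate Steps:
((6*1)*0)*(-27 + 47) = (6*0)*20 = 0*20 = 0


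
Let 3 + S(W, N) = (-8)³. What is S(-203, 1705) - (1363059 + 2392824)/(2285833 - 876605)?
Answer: -729508303/1409228 ≈ -517.67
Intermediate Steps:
S(W, N) = -515 (S(W, N) = -3 + (-8)³ = -3 - 512 = -515)
S(-203, 1705) - (1363059 + 2392824)/(2285833 - 876605) = -515 - (1363059 + 2392824)/(2285833 - 876605) = -515 - 3755883/1409228 = -729508303/1409228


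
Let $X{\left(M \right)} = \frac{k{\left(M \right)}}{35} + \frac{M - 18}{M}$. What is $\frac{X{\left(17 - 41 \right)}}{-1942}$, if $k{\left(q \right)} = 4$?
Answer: $- \frac{261}{271880} \approx -0.00095998$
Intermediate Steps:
$X{\left(M \right)} = \frac{4}{35} + \frac{-18 + M}{M}$ ($X{\left(M \right)} = \frac{4}{35} + \frac{M - 18}{M} = 4 \cdot \frac{1}{35} + \frac{-18 + M}{M} = \frac{4}{35} + \frac{-18 + M}{M}$)
$\frac{X{\left(17 - 41 \right)}}{-1942} = \frac{\frac{39}{35} - \frac{18}{17 - 41}}{-1942} = \left(\frac{39}{35} - \frac{18}{17 - 41}\right) \left(- \frac{1}{1942}\right) = \left(\frac{39}{35} - \frac{18}{-24}\right) \left(- \frac{1}{1942}\right) = \left(\frac{39}{35} - - \frac{3}{4}\right) \left(- \frac{1}{1942}\right) = \left(\frac{39}{35} + \frac{3}{4}\right) \left(- \frac{1}{1942}\right) = \frac{261}{140} \left(- \frac{1}{1942}\right) = - \frac{261}{271880}$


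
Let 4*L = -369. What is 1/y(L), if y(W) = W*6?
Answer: -2/1107 ≈ -0.0018067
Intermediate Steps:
L = -369/4 (L = (¼)*(-369) = -369/4 ≈ -92.250)
y(W) = 6*W
1/y(L) = 1/(6*(-369/4)) = 1/(-1107/2) = -2/1107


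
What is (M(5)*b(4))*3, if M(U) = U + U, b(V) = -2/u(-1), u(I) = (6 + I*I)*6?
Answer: -10/7 ≈ -1.4286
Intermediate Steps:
u(I) = 36 + 6*I² (u(I) = (6 + I²)*6 = 36 + 6*I²)
b(V) = -1/21 (b(V) = -2/(36 + 6*(-1)²) = -2/(36 + 6*1) = -2/(36 + 6) = -2/42 = -2*1/42 = -1/21)
M(U) = 2*U
(M(5)*b(4))*3 = ((2*5)*(-1/21))*3 = (10*(-1/21))*3 = -10/21*3 = -10/7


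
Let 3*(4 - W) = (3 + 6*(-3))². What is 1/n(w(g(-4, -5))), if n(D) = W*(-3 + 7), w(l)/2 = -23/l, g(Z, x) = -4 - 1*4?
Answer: -1/284 ≈ -0.0035211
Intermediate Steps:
W = -71 (W = 4 - (3 + 6*(-3))²/3 = 4 - (3 - 18)²/3 = 4 - ⅓*(-15)² = 4 - ⅓*225 = 4 - 75 = -71)
g(Z, x) = -8 (g(Z, x) = -4 - 4 = -8)
w(l) = -46/l (w(l) = 2*(-23/l) = -46/l)
n(D) = -284 (n(D) = -71*(-3 + 7) = -71*4 = -284)
1/n(w(g(-4, -5))) = 1/(-284) = -1/284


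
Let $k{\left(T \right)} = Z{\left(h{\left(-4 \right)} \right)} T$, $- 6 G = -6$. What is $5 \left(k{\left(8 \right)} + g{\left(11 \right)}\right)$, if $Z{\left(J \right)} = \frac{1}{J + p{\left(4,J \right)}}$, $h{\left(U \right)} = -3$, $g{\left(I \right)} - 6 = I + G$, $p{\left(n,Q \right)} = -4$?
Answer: $\frac{590}{7} \approx 84.286$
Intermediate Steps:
$G = 1$ ($G = \left(- \frac{1}{6}\right) \left(-6\right) = 1$)
$g{\left(I \right)} = 7 + I$ ($g{\left(I \right)} = 6 + \left(I + 1\right) = 6 + \left(1 + I\right) = 7 + I$)
$Z{\left(J \right)} = \frac{1}{-4 + J}$ ($Z{\left(J \right)} = \frac{1}{J - 4} = \frac{1}{-4 + J}$)
$k{\left(T \right)} = - \frac{T}{7}$ ($k{\left(T \right)} = \frac{T}{-4 - 3} = \frac{T}{-7} = - \frac{T}{7}$)
$5 \left(k{\left(8 \right)} + g{\left(11 \right)}\right) = 5 \left(\left(- \frac{1}{7}\right) 8 + \left(7 + 11\right)\right) = 5 \left(- \frac{8}{7} + 18\right) = 5 \cdot \frac{118}{7} = \frac{590}{7}$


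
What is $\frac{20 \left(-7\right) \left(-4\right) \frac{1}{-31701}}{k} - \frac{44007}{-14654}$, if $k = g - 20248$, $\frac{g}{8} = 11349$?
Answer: $\frac{6150845071073}{2048185315686} \approx 3.0031$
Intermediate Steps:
$g = 90792$ ($g = 8 \cdot 11349 = 90792$)
$k = 70544$ ($k = 90792 - 20248 = 70544$)
$\frac{20 \left(-7\right) \left(-4\right) \frac{1}{-31701}}{k} - \frac{44007}{-14654} = \frac{20 \left(-7\right) \left(-4\right) \frac{1}{-31701}}{70544} - \frac{44007}{-14654} = \left(-140\right) \left(-4\right) \left(- \frac{1}{31701}\right) \frac{1}{70544} - - \frac{44007}{14654} = 560 \left(- \frac{1}{31701}\right) \frac{1}{70544} + \frac{44007}{14654} = \left(- \frac{560}{31701}\right) \frac{1}{70544} + \frac{44007}{14654} = - \frac{35}{139769709} + \frac{44007}{14654} = \frac{6150845071073}{2048185315686}$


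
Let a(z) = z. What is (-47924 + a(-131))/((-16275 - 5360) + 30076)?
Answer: -48055/8441 ≈ -5.6930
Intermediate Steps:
(-47924 + a(-131))/((-16275 - 5360) + 30076) = (-47924 - 131)/((-16275 - 5360) + 30076) = -48055/(-21635 + 30076) = -48055/8441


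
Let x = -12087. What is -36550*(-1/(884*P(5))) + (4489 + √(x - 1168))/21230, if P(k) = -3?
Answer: -5618027/413985 + I*√13255/21230 ≈ -13.571 + 0.005423*I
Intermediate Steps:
-36550*(-1/(884*P(5))) + (4489 + √(x - 1168))/21230 = -36550/(-3*34*(-26)) + (4489 + √(-12087 - 1168))/21230 = -36550/((-102*(-26))) + (4489 + √(-13255))*(1/21230) = -36550/2652 + (4489 + I*√13255)*(1/21230) = -36550*1/2652 + (4489/21230 + I*√13255/21230) = -1075/78 + (4489/21230 + I*√13255/21230) = -5618027/413985 + I*√13255/21230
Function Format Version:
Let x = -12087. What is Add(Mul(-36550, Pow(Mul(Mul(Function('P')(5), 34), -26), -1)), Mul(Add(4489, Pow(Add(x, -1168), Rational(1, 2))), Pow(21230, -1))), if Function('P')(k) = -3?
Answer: Add(Rational(-5618027, 413985), Mul(Rational(1, 21230), I, Pow(13255, Rational(1, 2)))) ≈ Add(-13.571, Mul(0.0054230, I))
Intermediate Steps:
Add(Mul(-36550, Pow(Mul(Mul(Function('P')(5), 34), -26), -1)), Mul(Add(4489, Pow(Add(x, -1168), Rational(1, 2))), Pow(21230, -1))) = Add(Mul(-36550, Pow(Mul(Mul(-3, 34), -26), -1)), Mul(Add(4489, Pow(Add(-12087, -1168), Rational(1, 2))), Pow(21230, -1))) = Add(Mul(-36550, Pow(Mul(-102, -26), -1)), Mul(Add(4489, Pow(-13255, Rational(1, 2))), Rational(1, 21230))) = Add(Mul(-36550, Pow(2652, -1)), Mul(Add(4489, Mul(I, Pow(13255, Rational(1, 2)))), Rational(1, 21230))) = Add(Mul(-36550, Rational(1, 2652)), Add(Rational(4489, 21230), Mul(Rational(1, 21230), I, Pow(13255, Rational(1, 2))))) = Add(Rational(-1075, 78), Add(Rational(4489, 21230), Mul(Rational(1, 21230), I, Pow(13255, Rational(1, 2))))) = Add(Rational(-5618027, 413985), Mul(Rational(1, 21230), I, Pow(13255, Rational(1, 2))))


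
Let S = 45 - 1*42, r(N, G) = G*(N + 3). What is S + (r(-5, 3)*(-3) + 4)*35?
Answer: 773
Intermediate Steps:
r(N, G) = G*(3 + N)
S = 3 (S = 45 - 42 = 3)
S + (r(-5, 3)*(-3) + 4)*35 = 3 + ((3*(3 - 5))*(-3) + 4)*35 = 3 + ((3*(-2))*(-3) + 4)*35 = 3 + (-6*(-3) + 4)*35 = 3 + (18 + 4)*35 = 3 + 22*35 = 3 + 770 = 773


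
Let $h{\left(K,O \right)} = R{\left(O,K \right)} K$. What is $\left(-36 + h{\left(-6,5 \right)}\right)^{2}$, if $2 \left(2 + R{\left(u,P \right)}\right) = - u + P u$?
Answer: $6561$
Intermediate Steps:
$R{\left(u,P \right)} = -2 - \frac{u}{2} + \frac{P u}{2}$ ($R{\left(u,P \right)} = -2 + \frac{- u + P u}{2} = -2 + \left(- \frac{u}{2} + \frac{P u}{2}\right) = -2 - \frac{u}{2} + \frac{P u}{2}$)
$h{\left(K,O \right)} = K \left(-2 - \frac{O}{2} + \frac{K O}{2}\right)$ ($h{\left(K,O \right)} = \left(-2 - \frac{O}{2} + \frac{K O}{2}\right) K = K \left(-2 - \frac{O}{2} + \frac{K O}{2}\right)$)
$\left(-36 + h{\left(-6,5 \right)}\right)^{2} = \left(-36 + \frac{1}{2} \left(-6\right) \left(-4 - 5 - 30\right)\right)^{2} = \left(-36 + \frac{1}{2} \left(-6\right) \left(-39\right)\right)^{2} = \left(-36 + 117\right)^{2} = 81^{2} = 6561$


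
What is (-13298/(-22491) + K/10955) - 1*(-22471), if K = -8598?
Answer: 790936769461/35198415 ≈ 22471.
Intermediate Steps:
(-13298/(-22491) + K/10955) - 1*(-22471) = (-13298/(-22491) - 8598/10955) - 1*(-22471) = (-13298*(-1/22491) - 8598*1/10955) + 22471 = (13298/22491 - 8598/10955) + 22471 = -6814004/35198415 + 22471 = 790936769461/35198415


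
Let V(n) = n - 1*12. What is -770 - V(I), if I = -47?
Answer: -711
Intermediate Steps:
V(n) = -12 + n (V(n) = n - 12 = -12 + n)
-770 - V(I) = -770 - (-12 - 47) = -770 - 1*(-59) = -770 + 59 = -711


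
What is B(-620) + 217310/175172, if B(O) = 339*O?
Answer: -18408716825/87586 ≈ -2.1018e+5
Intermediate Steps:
B(-620) + 217310/175172 = 339*(-620) + 217310/175172 = -210180 + 217310*(1/175172) = -210180 + 108655/87586 = -18408716825/87586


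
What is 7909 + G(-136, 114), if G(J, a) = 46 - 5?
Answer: 7950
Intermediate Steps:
G(J, a) = 41
7909 + G(-136, 114) = 7909 + 41 = 7950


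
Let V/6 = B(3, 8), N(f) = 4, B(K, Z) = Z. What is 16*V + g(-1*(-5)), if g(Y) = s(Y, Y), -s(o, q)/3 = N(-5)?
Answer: 756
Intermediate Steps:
V = 48 (V = 6*8 = 48)
s(o, q) = -12 (s(o, q) = -3*4 = -12)
g(Y) = -12
16*V + g(-1*(-5)) = 16*48 - 12 = 768 - 12 = 756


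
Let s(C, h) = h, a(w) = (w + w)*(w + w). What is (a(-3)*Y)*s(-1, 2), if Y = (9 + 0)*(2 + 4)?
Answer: 3888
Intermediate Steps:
a(w) = 4*w² (a(w) = (2*w)*(2*w) = 4*w²)
Y = 54 (Y = 9*6 = 54)
(a(-3)*Y)*s(-1, 2) = ((4*(-3)²)*54)*2 = ((4*9)*54)*2 = (36*54)*2 = 1944*2 = 3888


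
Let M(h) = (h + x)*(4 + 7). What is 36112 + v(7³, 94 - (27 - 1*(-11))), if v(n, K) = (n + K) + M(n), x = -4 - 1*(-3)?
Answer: 40273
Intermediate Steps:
x = -1 (x = -4 + 3 = -1)
M(h) = -11 + 11*h (M(h) = (h - 1)*(4 + 7) = (-1 + h)*11 = -11 + 11*h)
v(n, K) = -11 + K + 12*n (v(n, K) = (n + K) + (-11 + 11*n) = (K + n) + (-11 + 11*n) = -11 + K + 12*n)
36112 + v(7³, 94 - (27 - 1*(-11))) = 36112 + (-11 + (94 - (27 - 1*(-11))) + 12*7³) = 36112 + (-11 + (94 - (27 + 11)) + 12*343) = 36112 + (-11 + (94 - 1*38) + 4116) = 36112 + (-11 + (94 - 38) + 4116) = 36112 + (-11 + 56 + 4116) = 36112 + 4161 = 40273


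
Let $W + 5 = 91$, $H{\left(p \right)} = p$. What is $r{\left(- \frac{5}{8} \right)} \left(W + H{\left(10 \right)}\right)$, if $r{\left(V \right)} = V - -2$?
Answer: $132$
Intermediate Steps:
$W = 86$ ($W = -5 + 91 = 86$)
$r{\left(V \right)} = 2 + V$ ($r{\left(V \right)} = V + 2 = 2 + V$)
$r{\left(- \frac{5}{8} \right)} \left(W + H{\left(10 \right)}\right) = \left(2 - \frac{5}{8}\right) \left(86 + 10\right) = \left(2 - \frac{5}{8}\right) 96 = \frac{11}{8} \cdot 96 = 132$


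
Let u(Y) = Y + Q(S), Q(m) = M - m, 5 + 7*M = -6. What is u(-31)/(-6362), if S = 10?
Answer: 149/22267 ≈ 0.0066915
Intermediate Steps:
M = -11/7 (M = -5/7 + (1/7)*(-6) = -5/7 - 6/7 = -11/7 ≈ -1.5714)
Q(m) = -11/7 - m
u(Y) = -81/7 + Y (u(Y) = Y + (-11/7 - 1*10) = Y + (-11/7 - 10) = Y - 81/7 = -81/7 + Y)
u(-31)/(-6362) = (-81/7 - 31)/(-6362) = -298/7*(-1/6362) = 149/22267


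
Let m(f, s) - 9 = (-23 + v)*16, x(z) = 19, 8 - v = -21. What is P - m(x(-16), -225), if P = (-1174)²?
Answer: 1378171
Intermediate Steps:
v = 29 (v = 8 - 1*(-21) = 8 + 21 = 29)
P = 1378276
m(f, s) = 105 (m(f, s) = 9 + (-23 + 29)*16 = 9 + 6*16 = 9 + 96 = 105)
P - m(x(-16), -225) = 1378276 - 1*105 = 1378276 - 105 = 1378171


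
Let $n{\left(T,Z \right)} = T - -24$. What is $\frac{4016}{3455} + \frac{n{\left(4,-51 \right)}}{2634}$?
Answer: $\frac{5337442}{4550235} \approx 1.173$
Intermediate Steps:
$n{\left(T,Z \right)} = 24 + T$ ($n{\left(T,Z \right)} = T + 24 = 24 + T$)
$\frac{4016}{3455} + \frac{n{\left(4,-51 \right)}}{2634} = \frac{4016}{3455} + \frac{24 + 4}{2634} = 4016 \cdot \frac{1}{3455} + 28 \cdot \frac{1}{2634} = \frac{4016}{3455} + \frac{14}{1317} = \frac{5337442}{4550235}$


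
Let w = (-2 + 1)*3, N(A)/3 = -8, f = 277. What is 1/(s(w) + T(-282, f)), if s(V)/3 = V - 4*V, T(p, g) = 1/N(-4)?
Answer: 24/647 ≈ 0.037094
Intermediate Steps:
N(A) = -24 (N(A) = 3*(-8) = -24)
T(p, g) = -1/24 (T(p, g) = 1/(-24) = -1/24)
w = -3 (w = -1*3 = -3)
s(V) = -9*V (s(V) = 3*(V - 4*V) = 3*(-3*V) = -9*V)
1/(s(w) + T(-282, f)) = 1/(-9*(-3) - 1/24) = 1/(27 - 1/24) = 1/(647/24) = 24/647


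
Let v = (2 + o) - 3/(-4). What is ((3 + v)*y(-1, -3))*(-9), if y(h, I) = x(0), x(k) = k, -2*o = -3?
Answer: 0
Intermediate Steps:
o = 3/2 (o = -½*(-3) = 3/2 ≈ 1.5000)
y(h, I) = 0
v = 17/4 (v = (2 + 3/2) - 3/(-4) = 7/2 - 3*(-¼) = 7/2 + ¾ = 17/4 ≈ 4.2500)
((3 + v)*y(-1, -3))*(-9) = ((3 + 17/4)*0)*(-9) = ((29/4)*0)*(-9) = 0*(-9) = 0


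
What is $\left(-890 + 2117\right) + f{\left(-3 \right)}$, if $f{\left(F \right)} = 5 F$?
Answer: $1212$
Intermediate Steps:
$\left(-890 + 2117\right) + f{\left(-3 \right)} = \left(-890 + 2117\right) + 5 \left(-3\right) = 1227 - 15 = 1212$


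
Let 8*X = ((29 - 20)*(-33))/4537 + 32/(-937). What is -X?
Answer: 423473/34009352 ≈ 0.012452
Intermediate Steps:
X = -423473/34009352 (X = (((29 - 20)*(-33))/4537 + 32/(-937))/8 = ((9*(-33))*(1/4537) + 32*(-1/937))/8 = (-297*1/4537 - 32/937)/8 = (-297/4537 - 32/937)/8 = (1/8)*(-423473/4251169) = -423473/34009352 ≈ -0.012452)
-X = -1*(-423473/34009352) = 423473/34009352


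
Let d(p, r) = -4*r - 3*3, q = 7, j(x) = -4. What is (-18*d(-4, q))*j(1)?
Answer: -2664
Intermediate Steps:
d(p, r) = -9 - 4*r (d(p, r) = -4*r - 9 = -9 - 4*r)
(-18*d(-4, q))*j(1) = -18*(-9 - 4*7)*(-4) = -18*(-9 - 28)*(-4) = -18*(-37)*(-4) = 666*(-4) = -2664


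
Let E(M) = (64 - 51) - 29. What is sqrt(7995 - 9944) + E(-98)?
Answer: -16 + I*sqrt(1949) ≈ -16.0 + 44.147*I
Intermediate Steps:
E(M) = -16 (E(M) = 13 - 29 = -16)
sqrt(7995 - 9944) + E(-98) = sqrt(7995 - 9944) - 16 = sqrt(-1949) - 16 = I*sqrt(1949) - 16 = -16 + I*sqrt(1949)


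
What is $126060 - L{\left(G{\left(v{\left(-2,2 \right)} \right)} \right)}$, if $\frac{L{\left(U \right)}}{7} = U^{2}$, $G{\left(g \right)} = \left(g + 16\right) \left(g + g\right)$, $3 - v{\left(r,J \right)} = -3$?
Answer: $-361812$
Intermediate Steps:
$v{\left(r,J \right)} = 6$ ($v{\left(r,J \right)} = 3 - -3 = 3 + 3 = 6$)
$G{\left(g \right)} = 2 g \left(16 + g\right)$ ($G{\left(g \right)} = \left(16 + g\right) 2 g = 2 g \left(16 + g\right)$)
$L{\left(U \right)} = 7 U^{2}$
$126060 - L{\left(G{\left(v{\left(-2,2 \right)} \right)} \right)} = 126060 - 7 \left(2 \cdot 6 \left(16 + 6\right)\right)^{2} = 126060 - 7 \left(2 \cdot 6 \cdot 22\right)^{2} = 126060 - 7 \cdot 264^{2} = 126060 - 7 \cdot 69696 = 126060 - 487872 = -361812$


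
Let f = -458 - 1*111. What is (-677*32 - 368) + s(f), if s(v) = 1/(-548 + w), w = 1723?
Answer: -25887599/1175 ≈ -22032.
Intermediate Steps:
f = -569 (f = -458 - 111 = -569)
s(v) = 1/1175 (s(v) = 1/(-548 + 1723) = 1/1175)
(-677*32 - 368) + s(f) = (-677*32 - 368) + 1/1175 = (-21664 - 368) + 1/1175 = -22032 + 1/1175 = -25887599/1175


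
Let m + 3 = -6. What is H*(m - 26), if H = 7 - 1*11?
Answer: 140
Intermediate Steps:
m = -9 (m = -3 - 6 = -9)
H = -4 (H = 7 - 11 = -4)
H*(m - 26) = -4*(-9 - 26) = -4*(-35) = 140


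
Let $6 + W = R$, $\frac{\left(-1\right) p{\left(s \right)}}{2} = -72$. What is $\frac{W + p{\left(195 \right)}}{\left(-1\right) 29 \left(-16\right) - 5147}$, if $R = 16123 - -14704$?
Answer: $- \frac{30965}{4683} \approx -6.6122$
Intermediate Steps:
$R = 30827$ ($R = 16123 + 14704 = 30827$)
$p{\left(s \right)} = 144$ ($p{\left(s \right)} = \left(-2\right) \left(-72\right) = 144$)
$W = 30821$ ($W = -6 + 30827 = 30821$)
$\frac{W + p{\left(195 \right)}}{\left(-1\right) 29 \left(-16\right) - 5147} = \frac{30821 + 144}{\left(-1\right) 29 \left(-16\right) - 5147} = \frac{30965}{\left(-29\right) \left(-16\right) - 5147} = \frac{30965}{464 - 5147} = \frac{30965}{-4683} = 30965 \left(- \frac{1}{4683}\right) = - \frac{30965}{4683}$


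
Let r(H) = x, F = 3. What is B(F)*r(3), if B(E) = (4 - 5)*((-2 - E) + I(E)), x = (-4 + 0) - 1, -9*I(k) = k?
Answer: -80/3 ≈ -26.667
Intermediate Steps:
I(k) = -k/9
x = -5 (x = -4 - 1 = -5)
r(H) = -5
B(E) = 2 + 10*E/9 (B(E) = (4 - 5)*((-2 - E) - E/9) = -(-2 - 10*E/9) = 2 + 10*E/9)
B(F)*r(3) = (2 + (10/9)*3)*(-5) = (2 + 10/3)*(-5) = (16/3)*(-5) = -80/3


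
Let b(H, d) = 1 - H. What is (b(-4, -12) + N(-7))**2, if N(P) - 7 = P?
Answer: 25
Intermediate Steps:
N(P) = 7 + P
(b(-4, -12) + N(-7))**2 = ((1 - 1*(-4)) + (7 - 7))**2 = ((1 + 4) + 0)**2 = (5 + 0)**2 = 5**2 = 25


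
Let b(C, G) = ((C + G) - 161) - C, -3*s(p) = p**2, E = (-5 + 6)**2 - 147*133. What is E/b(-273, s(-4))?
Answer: 58650/499 ≈ 117.54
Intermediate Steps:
E = -19550 (E = 1**2 - 19551 = 1 - 19551 = -19550)
s(p) = -p**2/3
b(C, G) = -161 + G (b(C, G) = (-161 + C + G) - C = -161 + G)
E/b(-273, s(-4)) = -19550/(-161 - 1/3*(-4)**2) = -19550/(-161 - 1/3*16) = -19550/(-161 - 16/3) = -19550/(-499/3) = -19550*(-3/499) = 58650/499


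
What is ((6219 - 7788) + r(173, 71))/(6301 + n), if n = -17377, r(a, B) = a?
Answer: 349/2769 ≈ 0.12604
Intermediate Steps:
((6219 - 7788) + r(173, 71))/(6301 + n) = ((6219 - 7788) + 173)/(6301 - 17377) = (-1569 + 173)/(-11076) = -1396*(-1/11076) = 349/2769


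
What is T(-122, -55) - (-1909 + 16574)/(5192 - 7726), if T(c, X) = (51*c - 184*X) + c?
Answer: 1369007/362 ≈ 3781.8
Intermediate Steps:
T(c, X) = -184*X + 52*c (T(c, X) = (-184*X + 51*c) + c = -184*X + 52*c)
T(-122, -55) - (-1909 + 16574)/(5192 - 7726) = (-184*(-55) + 52*(-122)) - (-1909 + 16574)/(5192 - 7726) = (10120 - 6344) - 14665/(-2534) = 3776 - 14665*(-1)/2534 = 3776 - 1*(-2095/362) = 3776 + 2095/362 = 1369007/362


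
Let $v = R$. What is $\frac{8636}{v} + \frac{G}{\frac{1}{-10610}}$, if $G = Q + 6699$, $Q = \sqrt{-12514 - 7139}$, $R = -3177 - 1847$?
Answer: $- \frac{89271947999}{1256} - 10610 i \sqrt{19653} \approx -7.1076 \cdot 10^{7} - 1.4874 \cdot 10^{6} i$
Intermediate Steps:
$R = -5024$
$v = -5024$
$Q = i \sqrt{19653}$ ($Q = \sqrt{-19653} = i \sqrt{19653} \approx 140.19 i$)
$G = 6699 + i \sqrt{19653}$ ($G = i \sqrt{19653} + 6699 = 6699 + i \sqrt{19653} \approx 6699.0 + 140.19 i$)
$\frac{8636}{v} + \frac{G}{\frac{1}{-10610}} = \frac{8636}{-5024} + \frac{6699 + i \sqrt{19653}}{\frac{1}{-10610}} = 8636 \left(- \frac{1}{5024}\right) + \frac{6699 + i \sqrt{19653}}{- \frac{1}{10610}} = - \frac{2159}{1256} + \left(6699 + i \sqrt{19653}\right) \left(-10610\right) = - \frac{2159}{1256} - \left(71076390 + 10610 i \sqrt{19653}\right) = - \frac{89271947999}{1256} - 10610 i \sqrt{19653}$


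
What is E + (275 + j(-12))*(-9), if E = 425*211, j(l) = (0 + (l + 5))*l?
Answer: 86444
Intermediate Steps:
j(l) = l*(5 + l) (j(l) = (0 + (5 + l))*l = (5 + l)*l = l*(5 + l))
E = 89675
E + (275 + j(-12))*(-9) = 89675 + (275 - 12*(5 - 12))*(-9) = 89675 + (275 - 12*(-7))*(-9) = 89675 + (275 + 84)*(-9) = 89675 + 359*(-9) = 89675 - 3231 = 86444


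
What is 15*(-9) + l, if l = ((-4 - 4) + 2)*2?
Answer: -147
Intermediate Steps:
l = -12 (l = (-8 + 2)*2 = -6*2 = -12)
15*(-9) + l = 15*(-9) - 12 = -135 - 12 = -147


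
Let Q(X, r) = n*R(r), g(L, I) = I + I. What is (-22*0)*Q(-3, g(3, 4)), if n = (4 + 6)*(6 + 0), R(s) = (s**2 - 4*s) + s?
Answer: 0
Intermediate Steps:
g(L, I) = 2*I
R(s) = s**2 - 3*s
n = 60 (n = 10*6 = 60)
Q(X, r) = 60*r*(-3 + r) (Q(X, r) = 60*(r*(-3 + r)) = 60*r*(-3 + r))
(-22*0)*Q(-3, g(3, 4)) = (-22*0)*(60*(2*4)*(-3 + 2*4)) = 0*(60*8*(-3 + 8)) = 0*(60*8*5) = 0*2400 = 0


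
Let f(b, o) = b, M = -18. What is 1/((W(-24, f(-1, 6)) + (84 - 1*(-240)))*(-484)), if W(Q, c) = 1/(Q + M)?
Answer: -21/3292894 ≈ -6.3774e-6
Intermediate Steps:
W(Q, c) = 1/(-18 + Q) (W(Q, c) = 1/(Q - 18) = 1/(-18 + Q))
1/((W(-24, f(-1, 6)) + (84 - 1*(-240)))*(-484)) = 1/((1/(-18 - 24) + (84 - 1*(-240)))*(-484)) = -1/484/(1/(-42) + (84 + 240)) = -1/484/(-1/42 + 324) = -1/484/(13607/42) = (42/13607)*(-1/484) = -21/3292894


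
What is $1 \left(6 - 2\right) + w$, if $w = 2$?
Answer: $6$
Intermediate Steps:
$1 \left(6 - 2\right) + w = 1 \left(6 - 2\right) + 2 = 1 \cdot 4 + 2 = 4 + 2 = 6$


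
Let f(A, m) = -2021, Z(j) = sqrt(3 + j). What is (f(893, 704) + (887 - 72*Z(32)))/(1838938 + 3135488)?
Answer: -21/92119 - 4*sqrt(35)/276357 ≈ -0.00031360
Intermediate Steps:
(f(893, 704) + (887 - 72*Z(32)))/(1838938 + 3135488) = (-2021 + (887 - 72*sqrt(3 + 32)))/(1838938 + 3135488) = (-2021 + (887 - 72*sqrt(35)))/4974426 = (-1134 - 72*sqrt(35))*(1/4974426) = -21/92119 - 4*sqrt(35)/276357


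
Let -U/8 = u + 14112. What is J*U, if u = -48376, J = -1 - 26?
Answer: -7401024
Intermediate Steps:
J = -27
U = 274112 (U = -8*(-48376 + 14112) = -8*(-34264) = 274112)
J*U = -27*274112 = -7401024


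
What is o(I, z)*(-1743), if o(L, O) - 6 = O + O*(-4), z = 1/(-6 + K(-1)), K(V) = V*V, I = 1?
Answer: -57519/5 ≈ -11504.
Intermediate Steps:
K(V) = V²
z = -⅕ (z = 1/(-6 + (-1)²) = 1/(-6 + 1) = 1/(-5) = -⅕ ≈ -0.20000)
o(L, O) = 6 - 3*O (o(L, O) = 6 + (O + O*(-4)) = 6 + (O - 4*O) = 6 - 3*O)
o(I, z)*(-1743) = (6 - 3*(-⅕))*(-1743) = (6 + ⅗)*(-1743) = (33/5)*(-1743) = -57519/5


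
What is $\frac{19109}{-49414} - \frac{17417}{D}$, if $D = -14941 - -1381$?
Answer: $\frac{300762799}{335026920} \approx 0.89773$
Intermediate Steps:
$D = -13560$ ($D = -14941 + 1381 = -13560$)
$\frac{19109}{-49414} - \frac{17417}{D} = \frac{19109}{-49414} - \frac{17417}{-13560} = 19109 \left(- \frac{1}{49414}\right) - - \frac{17417}{13560} = - \frac{19109}{49414} + \frac{17417}{13560} = \frac{300762799}{335026920}$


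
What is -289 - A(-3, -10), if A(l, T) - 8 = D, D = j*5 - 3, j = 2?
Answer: -304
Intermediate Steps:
D = 7 (D = 2*5 - 3 = 10 - 3 = 7)
A(l, T) = 15 (A(l, T) = 8 + 7 = 15)
-289 - A(-3, -10) = -289 - 1*15 = -289 - 15 = -304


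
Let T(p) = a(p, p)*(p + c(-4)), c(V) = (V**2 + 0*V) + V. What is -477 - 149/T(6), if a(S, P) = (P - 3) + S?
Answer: -77423/162 ≈ -477.92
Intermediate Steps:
a(S, P) = -3 + P + S (a(S, P) = (-3 + P) + S = -3 + P + S)
c(V) = V + V**2 (c(V) = (V**2 + 0) + V = V**2 + V = V + V**2)
T(p) = (-3 + 2*p)*(12 + p) (T(p) = (-3 + p + p)*(p - 4*(1 - 4)) = (-3 + 2*p)*(p - 4*(-3)) = (-3 + 2*p)*(p + 12) = (-3 + 2*p)*(12 + p))
-477 - 149/T(6) = -477 - 149/((-3 + 2*6)*(12 + 6)) = -477 - 149/((-3 + 12)*18) = -477 - 149/(9*18) = -477 - 149/162 = -77423/162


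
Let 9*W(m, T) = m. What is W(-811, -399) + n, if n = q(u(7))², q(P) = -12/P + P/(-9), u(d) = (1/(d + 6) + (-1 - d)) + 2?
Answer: -6728884538/81162081 ≈ -82.907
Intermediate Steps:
W(m, T) = m/9
u(d) = 1 + 1/(6 + d) - d (u(d) = (1/(6 + d) + (-1 - d)) + 2 = (-1 + 1/(6 + d) - d) + 2 = 1 + 1/(6 + d) - d)
q(P) = -12/P - P/9 (q(P) = -12/P + P*(-⅑) = -12/P - P/9)
n = 584720761/81162081 (n = (-12*(6 + 7)/(7 - 1*7² - 5*7) - (7 - 1*7² - 5*7)/(9*(6 + 7)))² = (-12*13/(7 - 1*49 - 35) - (7 - 1*49 - 35)/(9*13))² = (-12*13/(7 - 49 - 35) - (7 - 49 - 35)/117)² = (-12/((1/13)*(-77)) - (-77)/117)² = (-12/(-77/13) - ⅑*(-77/13))² = (-12*(-13/77) + 77/117)² = (156/77 + 77/117)² = (24181/9009)² = 584720761/81162081 ≈ 7.2044)
W(-811, -399) + n = (⅑)*(-811) + 584720761/81162081 = -811/9 + 584720761/81162081 = -6728884538/81162081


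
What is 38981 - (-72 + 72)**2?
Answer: 38981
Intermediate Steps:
38981 - (-72 + 72)**2 = 38981 - 1*0**2 = 38981 - 1*0 = 38981 + 0 = 38981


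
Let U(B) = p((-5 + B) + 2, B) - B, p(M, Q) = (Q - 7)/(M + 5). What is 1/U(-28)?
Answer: 26/763 ≈ 0.034076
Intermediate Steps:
p(M, Q) = (-7 + Q)/(5 + M)
U(B) = -B + (-7 + B)/(2 + B) (U(B) = (-7 + B)/(5 + ((-5 + B) + 2)) - B = (-7 + B)/(5 + (-3 + B)) - B = (-7 + B)/(2 + B) - B = -B + (-7 + B)/(2 + B))
1/U(-28) = 1/((-7 - 28 - 1*(-28)*(2 - 28))/(2 - 28)) = 1/((-7 - 28 - 1*(-28)*(-26))/(-26)) = 1/(-(-7 - 28 - 728)/26) = 1/(-1/26*(-763)) = 1/(763/26) = 26/763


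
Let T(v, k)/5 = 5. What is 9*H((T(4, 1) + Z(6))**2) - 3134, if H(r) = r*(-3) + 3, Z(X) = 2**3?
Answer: -32510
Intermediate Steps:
T(v, k) = 25 (T(v, k) = 5*5 = 25)
Z(X) = 8
H(r) = 3 - 3*r (H(r) = -3*r + 3 = 3 - 3*r)
9*H((T(4, 1) + Z(6))**2) - 3134 = 9*(3 - 3*(25 + 8)**2) - 3134 = 9*(3 - 3*33**2) - 3134 = 9*(3 - 3*1089) - 3134 = 9*(3 - 3267) - 3134 = 9*(-3264) - 3134 = -29376 - 3134 = -32510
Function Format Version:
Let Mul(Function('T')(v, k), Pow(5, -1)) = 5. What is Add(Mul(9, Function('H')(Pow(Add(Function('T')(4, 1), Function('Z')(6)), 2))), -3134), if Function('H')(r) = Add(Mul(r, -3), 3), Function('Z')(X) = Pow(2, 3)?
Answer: -32510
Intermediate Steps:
Function('T')(v, k) = 25 (Function('T')(v, k) = Mul(5, 5) = 25)
Function('Z')(X) = 8
Function('H')(r) = Add(3, Mul(-3, r)) (Function('H')(r) = Add(Mul(-3, r), 3) = Add(3, Mul(-3, r)))
Add(Mul(9, Function('H')(Pow(Add(Function('T')(4, 1), Function('Z')(6)), 2))), -3134) = Add(Mul(9, Add(3, Mul(-3, Pow(Add(25, 8), 2)))), -3134) = Add(Mul(9, Add(3, Mul(-3, Pow(33, 2)))), -3134) = Add(Mul(9, Add(3, Mul(-3, 1089))), -3134) = Add(Mul(9, Add(3, -3267)), -3134) = Add(Mul(9, -3264), -3134) = Add(-29376, -3134) = -32510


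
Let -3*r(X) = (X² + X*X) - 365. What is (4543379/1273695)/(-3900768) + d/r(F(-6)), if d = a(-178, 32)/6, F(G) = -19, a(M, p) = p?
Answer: -26498613716821/591238255033440 ≈ -0.044819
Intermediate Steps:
r(X) = 365/3 - 2*X²/3 (r(X) = -((X² + X*X) - 365)/3 = -((X² + X²) - 365)/3 = -(2*X² - 365)/3 = -(-365 + 2*X²)/3 = 365/3 - 2*X²/3)
d = 16/3 (d = 32/6 = 32*(⅙) = 16/3 ≈ 5.3333)
(4543379/1273695)/(-3900768) + d/r(F(-6)) = (4543379/1273695)/(-3900768) + 16/(3*(365/3 - ⅔*(-19)²)) = (4543379*(1/1273695))*(-1/3900768) + 16/(3*(365/3 - ⅔*361)) = (4543379/1273695)*(-1/3900768) + 16/(3*(365/3 - 722/3)) = -4543379/4968388697760 + (16/3)/(-119) = -4543379/4968388697760 + (16/3)*(-1/119) = -4543379/4968388697760 - 16/357 = -26498613716821/591238255033440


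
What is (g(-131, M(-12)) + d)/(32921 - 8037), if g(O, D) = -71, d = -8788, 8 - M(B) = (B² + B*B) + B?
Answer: -8859/24884 ≈ -0.35601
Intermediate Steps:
M(B) = 8 - B - 2*B² (M(B) = 8 - ((B² + B*B) + B) = 8 - ((B² + B²) + B) = 8 - (2*B² + B) = 8 - (B + 2*B²) = 8 + (-B - 2*B²) = 8 - B - 2*B²)
(g(-131, M(-12)) + d)/(32921 - 8037) = (-71 - 8788)/(32921 - 8037) = -8859/24884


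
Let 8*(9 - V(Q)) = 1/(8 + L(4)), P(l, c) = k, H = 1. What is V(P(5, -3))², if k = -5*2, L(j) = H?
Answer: 418609/5184 ≈ 80.750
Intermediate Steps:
L(j) = 1
k = -10
P(l, c) = -10
V(Q) = 647/72 (V(Q) = 9 - 1/(8*(8 + 1)) = 9 - ⅛/9 = 9 - ⅛*⅑ = 9 - 1/72 = 647/72)
V(P(5, -3))² = (647/72)² = 418609/5184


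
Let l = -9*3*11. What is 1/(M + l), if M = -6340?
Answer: -1/6637 ≈ -0.00015067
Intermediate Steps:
l = -297 (l = -27*11 = -297)
1/(M + l) = 1/(-6340 - 297) = 1/(-6637) = -1/6637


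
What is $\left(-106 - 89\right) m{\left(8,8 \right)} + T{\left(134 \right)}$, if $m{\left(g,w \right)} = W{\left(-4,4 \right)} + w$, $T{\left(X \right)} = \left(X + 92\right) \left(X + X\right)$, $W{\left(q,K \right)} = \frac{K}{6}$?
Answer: $58878$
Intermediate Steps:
$W{\left(q,K \right)} = \frac{K}{6}$ ($W{\left(q,K \right)} = K \frac{1}{6} = \frac{K}{6}$)
$T{\left(X \right)} = 2 X \left(92 + X\right)$ ($T{\left(X \right)} = \left(92 + X\right) 2 X = 2 X \left(92 + X\right)$)
$m{\left(g,w \right)} = \frac{2}{3} + w$ ($m{\left(g,w \right)} = \frac{1}{6} \cdot 4 + w = \frac{2}{3} + w$)
$\left(-106 - 89\right) m{\left(8,8 \right)} + T{\left(134 \right)} = \left(-106 - 89\right) \left(\frac{2}{3} + 8\right) + 2 \cdot 134 \left(92 + 134\right) = \left(-195\right) \frac{26}{3} + 2 \cdot 134 \cdot 226 = -1690 + 60568 = 58878$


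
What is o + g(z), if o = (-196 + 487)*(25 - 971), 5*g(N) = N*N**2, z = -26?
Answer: -1394006/5 ≈ -2.7880e+5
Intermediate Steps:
g(N) = N**3/5 (g(N) = (N*N**2)/5 = N**3/5)
o = -275286 (o = 291*(-946) = -275286)
o + g(z) = -275286 + (1/5)*(-26)**3 = -275286 + (1/5)*(-17576) = -275286 - 17576/5 = -1394006/5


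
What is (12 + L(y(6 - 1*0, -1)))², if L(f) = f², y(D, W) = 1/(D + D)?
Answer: 2989441/20736 ≈ 144.17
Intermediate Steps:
y(D, W) = 1/(2*D)
(12 + L(y(6 - 1*0, -1)))² = (12 + (1/(2*(6 - 1*0)))²)² = (12 + (1/(2*(6 + 0)))²)² = (12 + ((½)/6)²)² = (12 + ((½)*(⅙))²)² = (12 + (1/12)²)² = (12 + 1/144)² = (1729/144)² = 2989441/20736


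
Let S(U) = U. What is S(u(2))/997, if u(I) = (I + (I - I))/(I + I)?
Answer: 1/1994 ≈ 0.00050150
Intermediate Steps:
u(I) = ½ (u(I) = (I + 0)/((2*I)) = I*(1/(2*I)) = ½)
S(u(2))/997 = (½)/997 = (½)*(1/997) = 1/1994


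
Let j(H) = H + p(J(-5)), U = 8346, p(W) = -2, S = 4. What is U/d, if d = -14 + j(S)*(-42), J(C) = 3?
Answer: -4173/49 ≈ -85.163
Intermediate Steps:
j(H) = -2 + H (j(H) = H - 2 = -2 + H)
d = -98 (d = -14 + (-2 + 4)*(-42) = -14 + 2*(-42) = -14 - 84 = -98)
U/d = 8346/(-98) = 8346*(-1/98) = -4173/49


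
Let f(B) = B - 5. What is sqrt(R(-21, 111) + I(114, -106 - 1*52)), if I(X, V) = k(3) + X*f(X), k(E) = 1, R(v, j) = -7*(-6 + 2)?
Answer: sqrt(12455) ≈ 111.60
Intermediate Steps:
f(B) = -5 + B
R(v, j) = 28 (R(v, j) = -7*(-4) = 28)
I(X, V) = 1 + X*(-5 + X)
sqrt(R(-21, 111) + I(114, -106 - 1*52)) = sqrt(28 + (1 + 114*(-5 + 114))) = sqrt(28 + (1 + 114*109)) = sqrt(28 + (1 + 12426)) = sqrt(28 + 12427) = sqrt(12455)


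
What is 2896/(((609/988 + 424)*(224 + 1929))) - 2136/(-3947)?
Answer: 1940589876824/3565043730211 ≈ 0.54434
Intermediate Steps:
2896/(((609/988 + 424)*(224 + 1929))) - 2136/(-3947) = 2896/(((609*(1/988) + 424)*2153)) - 2136*(-1/3947) = 2896/(((609/988 + 424)*2153)) + 2136/3947 = 2896/(((419521/988)*2153)) + 2136/3947 = 2896/(903228713/988) + 2136/3947 = 2896*(988/903228713) + 2136/3947 = 2861248/903228713 + 2136/3947 = 1940589876824/3565043730211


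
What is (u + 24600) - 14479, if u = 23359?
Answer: 33480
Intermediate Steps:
(u + 24600) - 14479 = (23359 + 24600) - 14479 = 47959 - 14479 = 33480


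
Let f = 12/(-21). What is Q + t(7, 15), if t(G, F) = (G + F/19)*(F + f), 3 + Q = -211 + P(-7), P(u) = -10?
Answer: -14844/133 ≈ -111.61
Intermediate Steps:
f = -4/7 (f = 12*(-1/21) = -4/7 ≈ -0.57143)
Q = -224 (Q = -3 + (-211 - 10) = -3 - 221 = -224)
t(G, F) = (-4/7 + F)*(G + F/19) (t(G, F) = (G + F/19)*(F - 4/7) = (G + F*(1/19))*(-4/7 + F) = (G + F/19)*(-4/7 + F) = (-4/7 + F)*(G + F/19))
Q + t(7, 15) = -224 + (-4/7*7 - 4/133*15 + (1/19)*15² + 15*7) = -224 + (-4 - 60/133 + (1/19)*225 + 105) = -224 + (-4 - 60/133 + 225/19 + 105) = -224 + 14948/133 = -14844/133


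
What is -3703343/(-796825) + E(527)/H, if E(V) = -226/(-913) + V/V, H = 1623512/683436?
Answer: 1527404115117427/295276742200550 ≈ 5.1728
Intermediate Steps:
H = 405878/170859 (H = 1623512*(1/683436) = 405878/170859 ≈ 2.3755)
E(V) = 1139/913 (E(V) = -226*(-1/913) + 1 = 226/913 + 1 = 1139/913)
-3703343/(-796825) + E(527)/H = -3703343/(-796825) + 1139/(913*(405878/170859)) = -3703343*(-1/796825) + (1139/913)*(170859/405878) = 3703343/796825 + 194608401/370566614 = 1527404115117427/295276742200550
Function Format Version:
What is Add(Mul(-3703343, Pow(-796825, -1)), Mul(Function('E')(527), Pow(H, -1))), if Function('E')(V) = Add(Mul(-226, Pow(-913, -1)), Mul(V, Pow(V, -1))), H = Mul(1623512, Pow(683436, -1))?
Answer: Rational(1527404115117427, 295276742200550) ≈ 5.1728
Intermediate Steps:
H = Rational(405878, 170859) (H = Mul(1623512, Rational(1, 683436)) = Rational(405878, 170859) ≈ 2.3755)
Function('E')(V) = Rational(1139, 913) (Function('E')(V) = Add(Mul(-226, Rational(-1, 913)), 1) = Add(Rational(226, 913), 1) = Rational(1139, 913))
Add(Mul(-3703343, Pow(-796825, -1)), Mul(Function('E')(527), Pow(H, -1))) = Add(Mul(-3703343, Pow(-796825, -1)), Mul(Rational(1139, 913), Pow(Rational(405878, 170859), -1))) = Add(Mul(-3703343, Rational(-1, 796825)), Mul(Rational(1139, 913), Rational(170859, 405878))) = Add(Rational(3703343, 796825), Rational(194608401, 370566614)) = Rational(1527404115117427, 295276742200550)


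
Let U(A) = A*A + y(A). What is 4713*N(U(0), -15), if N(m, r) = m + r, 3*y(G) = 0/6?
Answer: -70695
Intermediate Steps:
y(G) = 0 (y(G) = (0/6)/3 = (0*(1/6))/3 = (1/3)*0 = 0)
U(A) = A**2 (U(A) = A*A + 0 = A**2 + 0 = A**2)
4713*N(U(0), -15) = 4713*(0**2 - 15) = 4713*(0 - 15) = 4713*(-15) = -70695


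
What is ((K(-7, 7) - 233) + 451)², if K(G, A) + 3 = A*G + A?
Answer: 29929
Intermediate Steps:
K(G, A) = -3 + A + A*G (K(G, A) = -3 + (A*G + A) = -3 + (A + A*G) = -3 + A + A*G)
((K(-7, 7) - 233) + 451)² = (((-3 + 7 + 7*(-7)) - 233) + 451)² = (((-3 + 7 - 49) - 233) + 451)² = ((-45 - 233) + 451)² = (-278 + 451)² = 173² = 29929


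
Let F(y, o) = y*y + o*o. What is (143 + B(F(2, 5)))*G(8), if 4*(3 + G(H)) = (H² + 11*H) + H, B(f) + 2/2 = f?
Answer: 6327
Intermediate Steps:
F(y, o) = o² + y² (F(y, o) = y² + o² = o² + y²)
B(f) = -1 + f
G(H) = -3 + 3*H + H²/4 (G(H) = -3 + ((H² + 11*H) + H)/4 = -3 + (H² + 12*H)/4 = -3 + (3*H + H²/4) = -3 + 3*H + H²/4)
(143 + B(F(2, 5)))*G(8) = (143 + (-1 + (5² + 2²)))*(-3 + 3*8 + (¼)*8²) = (143 + (-1 + (25 + 4)))*(-3 + 24 + (¼)*64) = (143 + (-1 + 29))*(-3 + 24 + 16) = (143 + 28)*37 = 171*37 = 6327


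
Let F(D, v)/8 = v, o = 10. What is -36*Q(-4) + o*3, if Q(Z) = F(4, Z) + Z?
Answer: 1326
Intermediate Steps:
F(D, v) = 8*v
Q(Z) = 9*Z (Q(Z) = 8*Z + Z = 9*Z)
-36*Q(-4) + o*3 = -324*(-4) + 10*3 = -36*(-36) + 30 = 1296 + 30 = 1326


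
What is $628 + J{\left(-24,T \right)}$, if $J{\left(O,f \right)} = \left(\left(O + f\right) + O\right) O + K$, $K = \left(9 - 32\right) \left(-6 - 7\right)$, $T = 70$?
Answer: $399$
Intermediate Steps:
$K = 299$ ($K = \left(-23\right) \left(-13\right) = 299$)
$J{\left(O,f \right)} = 299 + O \left(f + 2 O\right)$ ($J{\left(O,f \right)} = \left(\left(O + f\right) + O\right) O + 299 = \left(f + 2 O\right) O + 299 = O \left(f + 2 O\right) + 299 = 299 + O \left(f + 2 O\right)$)
$628 + J{\left(-24,T \right)} = 628 + \left(299 + 2 \left(-24\right)^{2} - 1680\right) = 628 + \left(299 + 2 \cdot 576 - 1680\right) = 628 + \left(299 + 1152 - 1680\right) = 628 - 229 = 399$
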